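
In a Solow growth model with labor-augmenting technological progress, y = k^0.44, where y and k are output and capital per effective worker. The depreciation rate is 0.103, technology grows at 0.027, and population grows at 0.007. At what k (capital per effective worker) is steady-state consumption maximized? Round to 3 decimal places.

Break-even investment rate: n + g + δ = 0.007 + 0.027 + 0.103 = 0.137.
Golden rule sets MPK = n+g+δ: 0.44·k^(0.44−1) = 0.137, so k_gold = (0.44/0.137)^(1/0.56) ≈ 8.0330.

k_gold ≈ 8.033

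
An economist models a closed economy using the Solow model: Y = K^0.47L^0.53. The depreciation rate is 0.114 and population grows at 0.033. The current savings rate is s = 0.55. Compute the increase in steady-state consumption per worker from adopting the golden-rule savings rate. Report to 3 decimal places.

Δc ≈ 0.036

Break-even investment rate: n + δ = 0.033 + 0.114 = 0.147.
Current steady state (s = 0.55): k* = (0.55/0.147)^(1/0.53) ≈ 12.0564, y* = 12.0564^0.47 ≈ 3.2223, c* = (1−0.55)·3.2223 ≈ 1.4501.
Maximizing c = f(k) − (n+δ)·k gives f'(k) = n+δ, i.e. 0.47·k^(0.47−1) = 0.147, so k_gold = (0.47/0.147)^(1/0.53) ≈ 8.9622.
y_gold = 8.9622^0.47 ≈ 2.8031, c_gold = y_gold − 0.147·k_gold ≈ 1.4856.
Gain: Δc = 1.4856 − 1.4501 ≈ 0.0356.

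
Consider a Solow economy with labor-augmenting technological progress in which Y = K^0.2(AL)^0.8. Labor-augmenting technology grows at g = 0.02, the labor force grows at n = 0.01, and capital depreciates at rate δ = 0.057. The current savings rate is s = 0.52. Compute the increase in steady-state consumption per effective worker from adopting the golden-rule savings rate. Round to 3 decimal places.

Δc ≈ 0.235

Break-even investment rate: n + g + δ = 0.01 + 0.02 + 0.057 = 0.087.
Current steady state (s = 0.52): k* = (0.52/0.087)^(1/0.8) ≈ 9.3456, y* = 9.3456^0.2 ≈ 1.5636, c* = (1−0.52)·1.5636 ≈ 0.7505.
At the golden rule the marginal product of capital equals n+g+δ: 0.2·k^(0.2−1) = 0.087. Solving, k_gold = (0.2/0.087)^(1/0.8) ≈ 2.8307.
y_gold = 2.8307^0.2 ≈ 1.2313, c_gold = y_gold − 0.087·k_gold ≈ 0.9851.
Gain: Δc = 0.9851 − 0.7505 ≈ 0.2346.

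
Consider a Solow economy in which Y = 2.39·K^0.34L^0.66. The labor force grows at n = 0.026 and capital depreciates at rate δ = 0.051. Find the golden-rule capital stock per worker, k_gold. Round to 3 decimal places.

n + δ = 0.026 + 0.051 = 0.077.
Golden rule sets MPK = n+δ: 0.34·2.39·k^(0.34−1) = 0.077, so k_gold = (0.34·2.39/0.077)^(1/0.66) ≈ 35.5292.

k_gold ≈ 35.529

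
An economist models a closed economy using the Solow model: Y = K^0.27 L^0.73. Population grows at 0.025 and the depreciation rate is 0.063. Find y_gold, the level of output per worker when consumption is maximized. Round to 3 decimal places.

Break-even investment rate: n + δ = 0.025 + 0.063 = 0.088.
Golden rule sets MPK = n+δ: 0.27·k^(0.27−1) = 0.088, so k_gold = (0.27/0.088)^(1/0.73) ≈ 4.6447.
Output: y_gold = k_gold^0.27 = 4.6447^0.27 ≈ 1.5138.

y_gold ≈ 1.514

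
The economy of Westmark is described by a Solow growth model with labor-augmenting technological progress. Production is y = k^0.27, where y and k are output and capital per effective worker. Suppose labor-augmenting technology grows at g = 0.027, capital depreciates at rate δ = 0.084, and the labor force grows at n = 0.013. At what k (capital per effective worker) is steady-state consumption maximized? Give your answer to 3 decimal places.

k_gold ≈ 2.904

Break-even investment rate: n + g + δ = 0.013 + 0.027 + 0.084 = 0.124.
Maximizing c = f(k) − (n+g+δ)·k gives f'(k) = n+g+δ, i.e. 0.27·k^(0.27−1) = 0.124, so k_gold = (0.27/0.124)^(1/0.73) ≈ 2.9036.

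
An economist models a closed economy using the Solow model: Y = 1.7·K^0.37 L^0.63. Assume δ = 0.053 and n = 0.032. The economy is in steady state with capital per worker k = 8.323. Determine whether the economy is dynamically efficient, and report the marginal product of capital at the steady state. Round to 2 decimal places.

dynamically efficient; MPK ≈ 0.17

Capital per worker breaks even when investment replaces (n + δ)·k; here n + δ = 0.085.
MPK = 0.37·1.7·k^(0.37−1) = 0.37·1.7·8.323^(-0.63) ≈ 0.1655.
MPK > 0.085, so the economy is dynamically efficient (under-saving).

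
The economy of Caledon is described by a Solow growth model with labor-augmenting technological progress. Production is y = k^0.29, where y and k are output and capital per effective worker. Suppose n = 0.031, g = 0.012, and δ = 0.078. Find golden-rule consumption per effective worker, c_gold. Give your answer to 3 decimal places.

Break-even investment rate: n + g + δ = 0.031 + 0.012 + 0.078 = 0.121.
Setting f'(k) = n+g+δ gives 0.29·k^(0.29−1) = 0.121, hence k_gold = (0.29/0.121)^(1/0.71) ≈ 3.4250.
y_gold = 3.4250^0.29 ≈ 1.4291.
c_gold = y_gold − (n+g+δ)·k_gold = 1.4291 − 0.121·3.4250 ≈ 1.0146.

c_gold ≈ 1.015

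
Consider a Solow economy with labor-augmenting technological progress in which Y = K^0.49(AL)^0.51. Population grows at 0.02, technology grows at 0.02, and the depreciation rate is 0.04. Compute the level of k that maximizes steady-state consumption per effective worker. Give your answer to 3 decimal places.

k_gold ≈ 34.942

Capital per effective worker breaks even when investment replaces (n + g + δ)·k; here n + g + δ = 0.08.
At the golden rule the marginal product of capital equals n+g+δ: 0.49·k^(0.49−1) = 0.08. Solving, k_gold = (0.49/0.08)^(1/0.51) ≈ 34.9418.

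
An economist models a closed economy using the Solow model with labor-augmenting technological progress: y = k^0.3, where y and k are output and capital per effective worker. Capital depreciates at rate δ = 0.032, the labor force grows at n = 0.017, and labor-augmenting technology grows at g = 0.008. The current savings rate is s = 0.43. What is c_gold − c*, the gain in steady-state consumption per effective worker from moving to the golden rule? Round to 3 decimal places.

Δc ≈ 0.071

Break-even investment rate: n + g + δ = 0.017 + 0.008 + 0.032 = 0.057.
Current steady state (s = 0.43): k* = (0.43/0.057)^(1/0.7) ≈ 17.9352, y* = 17.9352^0.3 ≈ 2.3775, c* = (1−0.43)·2.3775 ≈ 1.3551.
Setting f'(k) = n+g+δ gives 0.3·k^(0.3−1) = 0.057, hence k_gold = (0.3/0.057)^(1/0.7) ≈ 10.7239.
y_gold = 10.7239^0.3 ≈ 2.0375, c_gold = y_gold − 0.057·k_gold ≈ 1.4263.
Gain: Δc = 1.4263 − 1.3551 ≈ 0.0711.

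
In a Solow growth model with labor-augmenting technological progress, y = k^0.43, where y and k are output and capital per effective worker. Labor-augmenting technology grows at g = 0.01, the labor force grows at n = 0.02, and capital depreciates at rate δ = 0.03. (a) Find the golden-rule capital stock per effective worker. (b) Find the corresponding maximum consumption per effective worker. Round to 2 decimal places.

The effective depreciation rate is n + g + δ = 0.02 + 0.01 + 0.03 = 0.06.
Maximizing c = f(k) − (n+g+δ)·k gives f'(k) = n+g+δ, i.e. 0.43·k^(0.43−1) = 0.06, so k_gold = (0.43/0.06)^(1/0.57) ≈ 31.6633.
y_gold = 31.6633^0.43 ≈ 4.4181; c_gold = y_gold − 0.06·k_gold ≈ 2.5183.

(a) k_gold ≈ 31.66; (b) c_gold ≈ 2.52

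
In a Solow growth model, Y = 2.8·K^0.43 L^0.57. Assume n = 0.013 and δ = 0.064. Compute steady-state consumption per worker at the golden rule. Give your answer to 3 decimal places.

c_gold ≈ 12.702

Capital per worker breaks even when investment replaces (n + δ)·k; here n + δ = 0.077.
Golden rule sets MPK = n+δ: 0.43·2.8·k^(0.43−1) = 0.077, so k_gold = (0.43·2.8/0.077)^(1/0.57) ≈ 124.4443.
y_gold = 2.8·124.4443^0.43 ≈ 22.2842.
c_gold = y_gold − (n+δ)·k_gold = 22.2842 − 0.077·124.4443 ≈ 12.7020.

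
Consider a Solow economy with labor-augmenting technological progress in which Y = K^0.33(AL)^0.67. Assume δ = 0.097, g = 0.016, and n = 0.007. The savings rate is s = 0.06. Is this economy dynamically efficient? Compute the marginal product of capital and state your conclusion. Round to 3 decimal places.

dynamically efficient; MPK ≈ 0.660

Break-even investment rate: n + g + δ = 0.007 + 0.016 + 0.097 = 0.12.
Steady-state k*: s·k^0.33 = 0.12·k gives k* = (0.06/0.12)^(1/0.67) ≈ 0.3554.
MPK = 0.33·0.3554^(-0.67) ≈ 0.6600.
MPK > n+g+δ = 0.12, so the economy is dynamically efficient (under-saving).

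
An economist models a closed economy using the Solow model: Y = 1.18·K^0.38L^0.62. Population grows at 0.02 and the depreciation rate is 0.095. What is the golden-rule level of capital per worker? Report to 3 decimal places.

The effective depreciation rate is n + δ = 0.02 + 0.095 = 0.115.
Maximizing c = f(k) − (n+δ)·k gives f'(k) = n+δ, i.e. 0.38·1.18·k^(0.38−1) = 0.115, so k_gold = (0.38·1.18/0.115)^(1/0.62) ≈ 8.9779.

k_gold ≈ 8.978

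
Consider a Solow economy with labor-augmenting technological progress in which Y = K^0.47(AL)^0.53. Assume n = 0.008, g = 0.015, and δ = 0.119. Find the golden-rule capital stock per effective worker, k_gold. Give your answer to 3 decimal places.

k_gold ≈ 9.567

Break-even investment rate: n + g + δ = 0.008 + 0.015 + 0.119 = 0.142.
Golden rule sets MPK = n+g+δ: 0.47·k^(0.47−1) = 0.142, so k_gold = (0.47/0.142)^(1/0.53) ≈ 9.5669.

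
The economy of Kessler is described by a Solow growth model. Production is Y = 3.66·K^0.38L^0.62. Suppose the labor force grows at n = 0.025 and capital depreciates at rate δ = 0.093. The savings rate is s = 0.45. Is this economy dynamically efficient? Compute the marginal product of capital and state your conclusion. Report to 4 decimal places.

n + δ = 0.025 + 0.093 = 0.118.
Steady-state k*: s·A·k^0.38 = 0.118·k gives k* = (0.45·3.66/0.118)^(1/0.62) ≈ 70.2215.
MPK = 0.38·3.66·70.2215^(-0.62) ≈ 0.0996.
MPK < n+δ = 0.118, so the economy is dynamically inefficient (over-saving).

dynamically inefficient; MPK ≈ 0.0996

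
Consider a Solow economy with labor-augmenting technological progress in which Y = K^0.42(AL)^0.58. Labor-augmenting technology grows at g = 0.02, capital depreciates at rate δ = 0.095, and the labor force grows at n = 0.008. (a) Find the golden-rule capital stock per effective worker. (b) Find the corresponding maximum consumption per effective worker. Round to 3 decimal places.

(a) k_gold ≈ 8.309; (b) c_gold ≈ 1.411

Break-even investment rate: n + g + δ = 0.008 + 0.02 + 0.095 = 0.123.
Maximizing c = f(k) − (n+g+δ)·k gives f'(k) = n+g+δ, i.e. 0.42·k^(0.42−1) = 0.123, so k_gold = (0.42/0.123)^(1/0.58) ≈ 8.3092.
y_gold = 8.3092^0.42 ≈ 2.4334; c_gold = y_gold − 0.123·k_gold ≈ 1.4114.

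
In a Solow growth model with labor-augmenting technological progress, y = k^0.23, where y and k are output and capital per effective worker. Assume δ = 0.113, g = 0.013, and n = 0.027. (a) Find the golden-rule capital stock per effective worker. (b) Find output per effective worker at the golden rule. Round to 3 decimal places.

(a) k_gold ≈ 1.698; (b) y_gold ≈ 1.129

The effective depreciation rate is n + g + δ = 0.027 + 0.013 + 0.113 = 0.153.
Golden rule sets MPK = n+g+δ: 0.23·k^(0.23−1) = 0.153, so k_gold = (0.23/0.153)^(1/0.77) ≈ 1.6979.
y_gold = 1.6979^0.23 ≈ 1.1295.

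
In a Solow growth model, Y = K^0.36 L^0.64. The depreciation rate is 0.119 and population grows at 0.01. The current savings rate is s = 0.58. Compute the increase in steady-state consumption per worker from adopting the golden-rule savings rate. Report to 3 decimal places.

The effective depreciation rate is n + δ = 0.01 + 0.119 = 0.129.
Current steady state (s = 0.58): k* = (0.58/0.129)^(1/0.64) ≈ 10.4727, y* = 10.4727^0.36 ≈ 2.3293, c* = (1−0.58)·2.3293 ≈ 0.9783.
At the golden rule the marginal product of capital equals n+δ: 0.36·k^(0.36−1) = 0.129. Solving, k_gold = (0.36/0.129)^(1/0.64) ≈ 4.9708.
y_gold = 4.9708^0.36 ≈ 1.7812, c_gold = y_gold − 0.129·k_gold ≈ 1.1400.
Gain: Δc = 1.1400 − 0.9783 ≈ 0.1617.

Δc ≈ 0.162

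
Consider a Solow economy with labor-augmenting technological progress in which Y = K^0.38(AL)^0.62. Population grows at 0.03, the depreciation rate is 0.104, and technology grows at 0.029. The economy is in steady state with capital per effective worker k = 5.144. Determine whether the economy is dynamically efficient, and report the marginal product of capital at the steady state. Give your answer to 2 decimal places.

n + g + δ = 0.03 + 0.029 + 0.104 = 0.163.
MPK = 0.38·k^(0.38−1) = 0.38·5.144^(-0.62) ≈ 0.1377.
MPK < 0.163, so the economy is dynamically inefficient (over-saving).

dynamically inefficient; MPK ≈ 0.14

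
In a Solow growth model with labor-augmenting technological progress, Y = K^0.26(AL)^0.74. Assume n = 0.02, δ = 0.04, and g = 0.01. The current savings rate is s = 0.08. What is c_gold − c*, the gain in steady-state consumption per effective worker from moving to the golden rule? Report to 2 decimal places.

n + g + δ = 0.02 + 0.01 + 0.04 = 0.07.
Current steady state (s = 0.08): k* = (0.08/0.07)^(1/0.74) ≈ 1.1978, y* = 1.1978^0.26 ≈ 1.0480, c* = (1−0.08)·1.0480 ≈ 0.9642.
Maximizing c = f(k) − (n+g+δ)·k gives f'(k) = n+g+δ, i.e. 0.26·k^(0.26−1) = 0.07, so k_gold = (0.26/0.07)^(1/0.74) ≈ 5.8898.
y_gold = 5.8898^0.26 ≈ 1.5857, c_gold = y_gold − 0.07·k_gold ≈ 1.1734.
Gain: Δc = 1.1734 − 0.9642 ≈ 0.2092.

Δc ≈ 0.21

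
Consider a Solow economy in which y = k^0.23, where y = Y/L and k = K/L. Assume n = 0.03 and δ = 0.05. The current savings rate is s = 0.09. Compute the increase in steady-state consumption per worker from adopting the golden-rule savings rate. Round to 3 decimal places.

Δc ≈ 0.113

The effective depreciation rate is n + δ = 0.03 + 0.05 = 0.08.
Current steady state (s = 0.09): k* = (0.09/0.08)^(1/0.77) ≈ 1.1653, y* = 1.1653^0.23 ≈ 1.0358, c* = (1−0.09)·1.0358 ≈ 0.9426.
Maximizing c = f(k) − (n+δ)·k gives f'(k) = n+δ, i.e. 0.23·k^(0.23−1) = 0.08, so k_gold = (0.23/0.08)^(1/0.77) ≈ 3.9412.
y_gold = 3.9412^0.23 ≈ 1.3709, c_gold = y_gold − 0.08·k_gold ≈ 1.0556.
Gain: Δc = 1.0556 − 0.9426 ≈ 0.1130.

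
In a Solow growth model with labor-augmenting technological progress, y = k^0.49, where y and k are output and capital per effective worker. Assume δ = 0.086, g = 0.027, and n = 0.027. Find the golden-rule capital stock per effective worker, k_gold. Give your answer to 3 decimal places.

The effective depreciation rate is n + g + δ = 0.027 + 0.027 + 0.086 = 0.14.
Setting f'(k) = n+g+δ gives 0.49·k^(0.49−1) = 0.14, hence k_gold = (0.49/0.14)^(1/0.51) ≈ 11.6627.

k_gold ≈ 11.663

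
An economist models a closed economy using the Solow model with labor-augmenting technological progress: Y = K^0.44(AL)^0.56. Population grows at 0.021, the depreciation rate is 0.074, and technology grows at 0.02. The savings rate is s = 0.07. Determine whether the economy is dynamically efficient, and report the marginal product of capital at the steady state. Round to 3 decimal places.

dynamically efficient; MPK ≈ 0.723

The effective depreciation rate is n + g + δ = 0.021 + 0.02 + 0.074 = 0.115.
Steady-state k*: s·k^0.44 = 0.115·k gives k* = (0.07/0.115)^(1/0.56) ≈ 0.4121.
MPK = 0.44·0.4121^(-0.56) ≈ 0.7229.
MPK > n+g+δ = 0.115, so the economy is dynamically efficient (under-saving).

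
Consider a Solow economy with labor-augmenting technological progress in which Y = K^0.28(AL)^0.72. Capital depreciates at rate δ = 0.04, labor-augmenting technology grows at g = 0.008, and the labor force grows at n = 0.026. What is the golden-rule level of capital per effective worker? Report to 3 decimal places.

Break-even investment rate: n + g + δ = 0.026 + 0.008 + 0.04 = 0.074.
At the golden rule the marginal product of capital equals n+g+δ: 0.28·k^(0.28−1) = 0.074. Solving, k_gold = (0.28/0.074)^(1/0.72) ≈ 6.3486.

k_gold ≈ 6.349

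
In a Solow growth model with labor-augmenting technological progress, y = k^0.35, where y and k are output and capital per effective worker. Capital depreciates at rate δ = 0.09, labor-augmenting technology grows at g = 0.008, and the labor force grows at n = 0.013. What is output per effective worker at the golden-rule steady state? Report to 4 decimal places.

n + g + δ = 0.013 + 0.008 + 0.09 = 0.111.
At the golden rule the marginal product of capital equals n+g+δ: 0.35·k^(0.35−1) = 0.111. Solving, k_gold = (0.35/0.111)^(1/0.65) ≈ 5.8519.
Output: y_gold = k_gold^0.35 = 5.8519^0.35 ≈ 1.8559.

y_gold ≈ 1.8559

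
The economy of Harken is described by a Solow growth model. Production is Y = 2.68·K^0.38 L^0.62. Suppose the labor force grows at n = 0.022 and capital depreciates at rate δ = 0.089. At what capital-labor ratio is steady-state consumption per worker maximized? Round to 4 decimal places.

The effective depreciation rate is n + δ = 0.022 + 0.089 = 0.111.
Setting f'(k) = n+δ gives 0.38·2.68·k^(0.38−1) = 0.111, hence k_gold = (0.38·2.68/0.111)^(1/0.62) ≈ 35.6922.

k_gold ≈ 35.6922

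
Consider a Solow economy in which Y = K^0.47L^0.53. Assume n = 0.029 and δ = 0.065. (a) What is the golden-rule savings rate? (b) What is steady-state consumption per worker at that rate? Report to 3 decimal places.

n + δ = 0.029 + 0.065 = 0.094.
For Cobb-Douglas, s_gold equals capital's share: s_gold = 0.47.
At the golden rule the marginal product of capital equals n+δ: 0.47·k^(0.47−1) = 0.094. Solving, k_gold = (0.47/0.094)^(1/0.53) ≈ 20.8359.
y_gold = 20.8359^0.47 ≈ 4.1672; c_gold = (1−0.47)·y_gold ≈ 2.2086.

(a) s_gold = 0.470; (b) c_gold ≈ 2.209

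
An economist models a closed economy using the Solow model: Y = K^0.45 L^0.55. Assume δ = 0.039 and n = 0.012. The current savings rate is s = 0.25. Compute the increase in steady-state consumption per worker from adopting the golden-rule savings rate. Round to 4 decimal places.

Δc ≈ 0.5128

n + δ = 0.012 + 0.039 = 0.051.
Current steady state (s = 0.25): k* = (0.25/0.051)^(1/0.55) ≈ 17.9977, y* = 17.9977^0.45 ≈ 3.6715, c* = (1−0.25)·3.6715 ≈ 2.7537.
Maximizing c = f(k) − (n+δ)·k gives f'(k) = n+δ, i.e. 0.45·k^(0.45−1) = 0.051, so k_gold = (0.45/0.051)^(1/0.55) ≈ 52.4022.
y_gold = 52.4022^0.45 ≈ 5.9389, c_gold = y_gold − 0.051·k_gold ≈ 3.2664.
Gain: Δc = 3.2664 − 2.7537 ≈ 0.5128.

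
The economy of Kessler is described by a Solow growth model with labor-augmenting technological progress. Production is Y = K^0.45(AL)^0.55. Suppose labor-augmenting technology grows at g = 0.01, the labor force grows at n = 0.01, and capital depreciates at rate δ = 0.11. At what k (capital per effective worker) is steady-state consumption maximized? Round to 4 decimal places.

k_gold ≈ 9.5607

Break-even investment rate: n + g + δ = 0.01 + 0.01 + 0.11 = 0.13.
Golden rule sets MPK = n+g+δ: 0.45·k^(0.45−1) = 0.13, so k_gold = (0.45/0.13)^(1/0.55) ≈ 9.5607.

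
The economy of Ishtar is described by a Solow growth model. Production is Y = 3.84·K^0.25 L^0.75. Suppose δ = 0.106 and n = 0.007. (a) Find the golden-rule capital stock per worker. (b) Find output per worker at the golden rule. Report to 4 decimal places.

Capital per worker breaks even when investment replaces (n + δ)·k; here n + δ = 0.113.
At the golden rule the marginal product of capital equals n+δ: 0.25·3.84·k^(0.25−1) = 0.113. Solving, k_gold = (0.25·3.84/0.113)^(1/0.75) ≈ 17.3350.
y_gold = 3.84·17.3350^0.25 ≈ 7.8354.

(a) k_gold ≈ 17.3350; (b) y_gold ≈ 7.8354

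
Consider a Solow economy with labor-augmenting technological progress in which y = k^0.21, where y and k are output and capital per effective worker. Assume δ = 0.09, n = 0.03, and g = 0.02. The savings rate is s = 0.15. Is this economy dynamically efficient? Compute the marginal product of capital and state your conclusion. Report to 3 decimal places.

n + g + δ = 0.03 + 0.02 + 0.09 = 0.14.
Steady-state k*: s·k^0.21 = 0.14·k gives k* = (0.15/0.14)^(1/0.79) ≈ 1.0913.
MPK = 0.21·1.0913^(-0.79) ≈ 0.1960.
MPK > n+g+δ = 0.14, so the economy is dynamically efficient (under-saving).

dynamically efficient; MPK ≈ 0.196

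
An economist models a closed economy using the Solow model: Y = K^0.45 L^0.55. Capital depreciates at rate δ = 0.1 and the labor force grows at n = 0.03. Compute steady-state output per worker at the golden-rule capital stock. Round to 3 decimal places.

y_gold ≈ 2.762

Break-even investment rate: n + δ = 0.03 + 0.1 = 0.13.
Golden rule sets MPK = n+δ: 0.45·k^(0.45−1) = 0.13, so k_gold = (0.45/0.13)^(1/0.55) ≈ 9.5607.
Output: y_gold = k_gold^0.45 = 9.5607^0.45 ≈ 2.7620.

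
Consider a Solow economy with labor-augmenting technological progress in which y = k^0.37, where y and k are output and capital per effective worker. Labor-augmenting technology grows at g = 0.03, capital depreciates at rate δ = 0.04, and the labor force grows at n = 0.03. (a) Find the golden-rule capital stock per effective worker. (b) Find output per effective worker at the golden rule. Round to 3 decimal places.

(a) k_gold ≈ 7.978; (b) y_gold ≈ 2.156

Capital per effective worker breaks even when investment replaces (n + g + δ)·k; here n + g + δ = 0.1.
At the golden rule the marginal product of capital equals n+g+δ: 0.37·k^(0.37−1) = 0.1. Solving, k_gold = (0.37/0.1)^(1/0.63) ≈ 7.9782.
y_gold = 7.9782^0.37 ≈ 2.1563.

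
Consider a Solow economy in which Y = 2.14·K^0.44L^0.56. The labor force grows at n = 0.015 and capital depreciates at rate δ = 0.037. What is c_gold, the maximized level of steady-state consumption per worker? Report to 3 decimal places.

c_gold ≈ 11.666

Break-even investment rate: n + δ = 0.015 + 0.037 = 0.052.
At the golden rule the marginal product of capital equals n+δ: 0.44·2.14·k^(0.44−1) = 0.052. Solving, k_gold = (0.44·2.14/0.052)^(1/0.56) ≈ 176.2723.
y_gold = 2.14·176.2723^0.44 ≈ 20.8322.
c_gold = y_gold − (n+δ)·k_gold = 20.8322 − 0.052·176.2723 ≈ 11.6660.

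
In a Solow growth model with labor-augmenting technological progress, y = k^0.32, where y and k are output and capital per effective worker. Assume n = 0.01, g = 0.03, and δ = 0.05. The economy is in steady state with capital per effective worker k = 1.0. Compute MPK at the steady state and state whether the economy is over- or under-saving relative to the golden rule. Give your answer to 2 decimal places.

under-saving; MPK ≈ 0.32

n + g + δ = 0.01 + 0.03 + 0.05 = 0.09.
MPK = 0.32·k^(0.32−1) = 0.32·1.0^(-0.68) ≈ 0.3200.
MPK > 0.09, so the economy is dynamically efficient (under-saving).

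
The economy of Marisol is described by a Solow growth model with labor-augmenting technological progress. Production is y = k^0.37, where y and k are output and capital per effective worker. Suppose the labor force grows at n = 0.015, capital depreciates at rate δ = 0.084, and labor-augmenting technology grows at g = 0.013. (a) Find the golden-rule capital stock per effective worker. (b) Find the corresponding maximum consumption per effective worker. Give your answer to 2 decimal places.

n + g + δ = 0.015 + 0.013 + 0.084 = 0.112.
Setting f'(k) = n+g+δ gives 0.37·k^(0.37−1) = 0.112, hence k_gold = (0.37/0.112)^(1/0.63) ≈ 6.6647.
y_gold = 6.6647^0.37 ≈ 2.0174; c_gold = y_gold − 0.112·k_gold ≈ 1.2710.

(a) k_gold ≈ 6.66; (b) c_gold ≈ 1.27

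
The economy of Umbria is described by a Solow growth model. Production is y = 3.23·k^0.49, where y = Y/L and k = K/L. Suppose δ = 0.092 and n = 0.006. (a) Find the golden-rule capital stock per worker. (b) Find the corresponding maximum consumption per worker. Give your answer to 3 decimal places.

(a) k_gold ≈ 233.865; (b) c_gold ≈ 23.854

Break-even investment rate: n + δ = 0.006 + 0.092 = 0.098.
At the golden rule the marginal product of capital equals n+δ: 0.49·3.23·k^(0.49−1) = 0.098. Solving, k_gold = (0.49·3.23/0.098)^(1/0.51) ≈ 233.8653.
y_gold = 3.23·233.8653^0.49 ≈ 46.7731; c_gold = y_gold − 0.098·k_gold ≈ 23.8543.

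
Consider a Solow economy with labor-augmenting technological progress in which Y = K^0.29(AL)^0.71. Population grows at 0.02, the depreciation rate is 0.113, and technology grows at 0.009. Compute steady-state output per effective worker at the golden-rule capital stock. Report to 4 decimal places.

Capital per effective worker breaks even when investment replaces (n + g + δ)·k; here n + g + δ = 0.142.
Setting f'(k) = n+g+δ gives 0.29·k^(0.29−1) = 0.142, hence k_gold = (0.29/0.142)^(1/0.71) ≈ 2.7338.
Output: y_gold = k_gold^0.29 = 2.7338^0.29 ≈ 1.3386.

y_gold ≈ 1.3386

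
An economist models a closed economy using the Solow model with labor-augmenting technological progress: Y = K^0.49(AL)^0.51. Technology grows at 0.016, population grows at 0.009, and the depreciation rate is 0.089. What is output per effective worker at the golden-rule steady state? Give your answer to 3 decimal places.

Break-even investment rate: n + g + δ = 0.009 + 0.016 + 0.089 = 0.114.
Setting f'(k) = n+g+δ gives 0.49·k^(0.49−1) = 0.114, hence k_gold = (0.49/0.114)^(1/0.51) ≈ 17.4481.
Output: y_gold = k_gold^0.49 = 17.4481^0.49 ≈ 4.0593.

y_gold ≈ 4.059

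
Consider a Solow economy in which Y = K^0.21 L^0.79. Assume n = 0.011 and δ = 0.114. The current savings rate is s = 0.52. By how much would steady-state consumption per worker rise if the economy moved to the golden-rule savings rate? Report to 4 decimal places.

Capital per worker breaks even when investment replaces (n + δ)·k; here n + δ = 0.125.
Current steady state (s = 0.52): k* = (0.52/0.125)^(1/0.79) ≈ 6.0766, y* = 6.0766^0.21 ≈ 1.4607, c* = (1−0.52)·1.4607 ≈ 0.7011.
At the golden rule the marginal product of capital equals n+δ: 0.21·k^(0.21−1) = 0.125. Solving, k_gold = (0.21/0.125)^(1/0.79) ≈ 1.9284.
y_gold = 1.9284^0.21 ≈ 1.1479, c_gold = y_gold − 0.125·k_gold ≈ 0.9068.
Gain: Δc = 0.9068 − 0.7011 ≈ 0.2057.

Δc ≈ 0.2057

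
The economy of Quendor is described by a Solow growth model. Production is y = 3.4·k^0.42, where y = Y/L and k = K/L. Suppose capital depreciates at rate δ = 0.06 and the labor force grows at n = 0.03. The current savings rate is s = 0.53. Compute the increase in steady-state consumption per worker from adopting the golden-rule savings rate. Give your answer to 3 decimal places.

Capital per worker breaks even when investment replaces (n + δ)·k; here n + δ = 0.09.
Current steady state (s = 0.53): k* = (0.53·3.4/0.09)^(1/0.58) ≈ 175.3827, y* = 3.4·175.3827^0.42 ≈ 29.7820, c* = (1−0.53)·29.7820 ≈ 13.9975.
Setting f'(k) = n+δ gives 0.42·3.4·k^(0.42−1) = 0.09, hence k_gold = (0.42·3.4/0.09)^(1/0.58) ≈ 117.4365.
y_gold = 3.4·117.4365^0.42 ≈ 25.1650, c_gold = y_gold − 0.09·k_gold ≈ 14.5957.
Gain: Δc = 14.5957 − 13.9975 ≈ 0.5982.

Δc ≈ 0.598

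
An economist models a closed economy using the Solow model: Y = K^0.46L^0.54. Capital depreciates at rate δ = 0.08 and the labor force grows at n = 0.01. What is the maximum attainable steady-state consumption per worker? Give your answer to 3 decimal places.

c_gold ≈ 2.167

n + δ = 0.01 + 0.08 = 0.09.
Maximizing c = f(k) − (n+δ)·k gives f'(k) = n+δ, i.e. 0.46·k^(0.46−1) = 0.09, so k_gold = (0.46/0.09)^(1/0.54) ≈ 20.5147.
y_gold = 20.5147^0.46 ≈ 4.0137.
c_gold = y_gold − (n+δ)·k_gold = 4.0137 − 0.09·20.5147 ≈ 2.1674.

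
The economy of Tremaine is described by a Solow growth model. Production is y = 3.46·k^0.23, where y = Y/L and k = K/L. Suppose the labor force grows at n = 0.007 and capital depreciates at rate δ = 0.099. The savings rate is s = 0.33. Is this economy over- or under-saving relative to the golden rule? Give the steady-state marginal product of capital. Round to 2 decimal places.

over-saving; MPK ≈ 0.07

Capital per worker breaks even when investment replaces (n + δ)·k; here n + δ = 0.106.
Steady-state k*: s·A·k^0.23 = 0.106·k gives k* = (0.33·3.46/0.106)^(1/0.77) ≈ 21.9093.
MPK = 0.23·3.46·21.9093^(-0.77) ≈ 0.0739.
MPK < n+δ = 0.106, so the economy is dynamically inefficient (over-saving).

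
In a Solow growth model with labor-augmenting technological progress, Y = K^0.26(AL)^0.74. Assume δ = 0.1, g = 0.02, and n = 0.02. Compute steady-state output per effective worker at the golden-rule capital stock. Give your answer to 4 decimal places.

y_gold ≈ 1.2430

n + g + δ = 0.02 + 0.02 + 0.1 = 0.14.
Golden rule sets MPK = n+g+δ: 0.26·k^(0.26−1) = 0.14, so k_gold = (0.26/0.14)^(1/0.74) ≈ 2.3084.
Output: y_gold = k_gold^0.26 = 2.3084^0.26 ≈ 1.2430.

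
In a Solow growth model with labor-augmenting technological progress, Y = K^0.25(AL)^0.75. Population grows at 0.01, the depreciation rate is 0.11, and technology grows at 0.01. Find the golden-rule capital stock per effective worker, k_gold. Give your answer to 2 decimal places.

Break-even investment rate: n + g + δ = 0.01 + 0.01 + 0.11 = 0.13.
Maximizing c = f(k) − (n+g+δ)·k gives f'(k) = n+g+δ, i.e. 0.25·k^(0.25−1) = 0.13, so k_gold = (0.25/0.13)^(1/0.75) ≈ 2.3915.

k_gold ≈ 2.39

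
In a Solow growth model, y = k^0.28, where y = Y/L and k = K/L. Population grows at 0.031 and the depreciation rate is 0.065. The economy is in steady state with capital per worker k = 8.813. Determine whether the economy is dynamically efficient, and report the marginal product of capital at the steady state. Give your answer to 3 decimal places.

n + δ = 0.031 + 0.065 = 0.096.
MPK = 0.28·k^(0.28−1) = 0.28·8.813^(-0.72) ≈ 0.0584.
MPK < 0.096, so the economy is dynamically inefficient (over-saving).

dynamically inefficient; MPK ≈ 0.058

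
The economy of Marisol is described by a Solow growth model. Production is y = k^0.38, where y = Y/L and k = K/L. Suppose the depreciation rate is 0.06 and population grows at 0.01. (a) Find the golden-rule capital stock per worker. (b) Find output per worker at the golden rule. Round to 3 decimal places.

(a) k_gold ≈ 15.310; (b) y_gold ≈ 2.820

n + δ = 0.01 + 0.06 = 0.07.
Golden rule sets MPK = n+δ: 0.38·k^(0.38−1) = 0.07, so k_gold = (0.38/0.07)^(1/0.62) ≈ 15.3101.
y_gold = 15.3101^0.38 ≈ 2.8203.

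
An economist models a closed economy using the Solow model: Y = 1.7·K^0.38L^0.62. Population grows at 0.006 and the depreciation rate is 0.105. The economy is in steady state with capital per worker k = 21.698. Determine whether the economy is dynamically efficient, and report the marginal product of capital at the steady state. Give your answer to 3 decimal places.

dynamically inefficient; MPK ≈ 0.096

Capital per worker breaks even when investment replaces (n + δ)·k; here n + δ = 0.111.
MPK = 0.38·1.7·k^(0.38−1) = 0.38·1.7·21.698^(-0.62) ≈ 0.0959.
MPK < 0.111, so the economy is dynamically inefficient (over-saving).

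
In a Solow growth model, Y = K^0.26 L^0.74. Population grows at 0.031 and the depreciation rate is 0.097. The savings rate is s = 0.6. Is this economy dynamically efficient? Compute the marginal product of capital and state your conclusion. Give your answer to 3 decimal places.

The effective depreciation rate is n + δ = 0.031 + 0.097 = 0.128.
Steady-state k*: s·k^0.26 = 0.128·k gives k* = (0.6/0.128)^(1/0.74) ≈ 8.0664.
MPK = 0.26·8.0664^(-0.74) ≈ 0.0555.
MPK < n+δ = 0.128, so the economy is dynamically inefficient (over-saving).

dynamically inefficient; MPK ≈ 0.055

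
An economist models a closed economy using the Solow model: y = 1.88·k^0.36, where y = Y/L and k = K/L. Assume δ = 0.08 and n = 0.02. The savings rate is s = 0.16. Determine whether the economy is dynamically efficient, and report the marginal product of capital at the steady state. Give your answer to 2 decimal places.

dynamically efficient; MPK ≈ 0.22

Break-even investment rate: n + δ = 0.02 + 0.08 = 0.1.
Steady-state k*: s·A·k^0.36 = 0.1·k gives k* = (0.16·1.88/0.1)^(1/0.64) ≈ 5.5887.
MPK = 0.36·1.88·5.5887^(-0.64) ≈ 0.2250.
MPK > n+δ = 0.1, so the economy is dynamically efficient (under-saving).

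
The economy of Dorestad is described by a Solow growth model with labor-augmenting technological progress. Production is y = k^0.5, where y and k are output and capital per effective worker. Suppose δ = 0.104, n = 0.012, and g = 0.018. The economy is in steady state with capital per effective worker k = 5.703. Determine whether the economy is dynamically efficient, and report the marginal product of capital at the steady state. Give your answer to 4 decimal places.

Capital per effective worker breaks even when investment replaces (n + g + δ)·k; here n + g + δ = 0.134.
MPK = 0.5·k^(0.5−1) = 0.5·5.703^(-0.5) ≈ 0.2094.
MPK > 0.134, so the economy is dynamically efficient (under-saving).

dynamically efficient; MPK ≈ 0.2094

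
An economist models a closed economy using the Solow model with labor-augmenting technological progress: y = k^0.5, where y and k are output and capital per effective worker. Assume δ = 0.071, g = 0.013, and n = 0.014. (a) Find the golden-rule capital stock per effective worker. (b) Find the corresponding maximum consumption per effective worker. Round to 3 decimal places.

(a) k_gold ≈ 26.031; (b) c_gold ≈ 2.551

Capital per effective worker breaks even when investment replaces (n + g + δ)·k; here n + g + δ = 0.098.
Setting f'(k) = n+g+δ gives 0.5·k^(0.5−1) = 0.098, hence k_gold = (0.5/0.098)^(1/0.5) ≈ 26.0308.
y_gold = 26.0308^0.5 ≈ 5.1020; c_gold = y_gold − 0.098·k_gold ≈ 2.5510.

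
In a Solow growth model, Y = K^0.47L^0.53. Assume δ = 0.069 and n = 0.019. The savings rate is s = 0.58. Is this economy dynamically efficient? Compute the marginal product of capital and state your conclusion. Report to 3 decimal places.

dynamically inefficient; MPK ≈ 0.071

The effective depreciation rate is n + δ = 0.019 + 0.069 = 0.088.
Steady-state k*: s·k^0.47 = 0.088·k gives k* = (0.58/0.088)^(1/0.53) ≈ 35.0897.
MPK = 0.47·35.0897^(-0.53) ≈ 0.0713.
MPK < n+δ = 0.088, so the economy is dynamically inefficient (over-saving).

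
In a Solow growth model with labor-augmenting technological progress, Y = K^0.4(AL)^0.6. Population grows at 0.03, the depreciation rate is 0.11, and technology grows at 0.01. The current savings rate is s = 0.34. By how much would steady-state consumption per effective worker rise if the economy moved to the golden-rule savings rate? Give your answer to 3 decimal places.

Break-even investment rate: n + g + δ = 0.03 + 0.01 + 0.11 = 0.15.
Current steady state (s = 0.34): k* = (0.34/0.15)^(1/0.6) ≈ 3.9112, y* = 3.9112^0.4 ≈ 1.7255, c* = (1−0.34)·1.7255 ≈ 1.1389.
At the golden rule the marginal product of capital equals n+g+δ: 0.4·k^(0.4−1) = 0.15. Solving, k_gold = (0.4/0.15)^(1/0.6) ≈ 5.1280.
y_gold = 5.1280^0.4 ≈ 1.9230, c_gold = y_gold − 0.15·k_gold ≈ 1.1538.
Gain: Δc = 1.1538 − 1.1389 ≈ 0.0149.

Δc ≈ 0.015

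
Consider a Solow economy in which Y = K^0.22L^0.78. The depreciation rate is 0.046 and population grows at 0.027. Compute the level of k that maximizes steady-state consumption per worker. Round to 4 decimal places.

k_gold ≈ 4.1137

The effective depreciation rate is n + δ = 0.027 + 0.046 = 0.073.
Maximizing c = f(k) − (n+δ)·k gives f'(k) = n+δ, i.e. 0.22·k^(0.22−1) = 0.073, so k_gold = (0.22/0.073)^(1/0.78) ≈ 4.1137.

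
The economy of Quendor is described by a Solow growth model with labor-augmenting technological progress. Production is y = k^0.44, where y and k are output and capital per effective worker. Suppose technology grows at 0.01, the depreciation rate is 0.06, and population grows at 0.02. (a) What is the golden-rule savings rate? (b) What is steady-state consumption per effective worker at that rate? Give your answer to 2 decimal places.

Capital per effective worker breaks even when investment replaces (n + g + δ)·k; here n + g + δ = 0.09.
For Cobb-Douglas, s_gold equals capital's share: s_gold = 0.44.
Setting f'(k) = n+g+δ gives 0.44·k^(0.44−1) = 0.09, hence k_gold = (0.44/0.09)^(1/0.56) ≈ 17.0111.
y_gold = 17.0111^0.44 ≈ 3.4795; c_gold = (1−0.44)·y_gold ≈ 1.9485.

(a) s_gold = 0.44; (b) c_gold ≈ 1.95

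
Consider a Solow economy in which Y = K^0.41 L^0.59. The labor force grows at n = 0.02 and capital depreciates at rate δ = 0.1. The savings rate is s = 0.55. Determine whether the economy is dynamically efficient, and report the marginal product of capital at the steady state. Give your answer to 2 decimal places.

dynamically inefficient; MPK ≈ 0.09

Break-even investment rate: n + δ = 0.02 + 0.1 = 0.12.
Steady-state k*: s·k^0.41 = 0.12·k gives k* = (0.55/0.12)^(1/0.59) ≈ 13.2022.
MPK = 0.41·13.2022^(-0.59) ≈ 0.0895.
MPK < n+δ = 0.12, so the economy is dynamically inefficient (over-saving).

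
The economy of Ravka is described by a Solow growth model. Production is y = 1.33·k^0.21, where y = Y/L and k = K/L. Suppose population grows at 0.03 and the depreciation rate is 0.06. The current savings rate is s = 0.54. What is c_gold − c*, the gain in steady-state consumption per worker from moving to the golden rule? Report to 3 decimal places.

Δc ≈ 0.357

Break-even investment rate: n + δ = 0.03 + 0.06 = 0.09.
Current steady state (s = 0.54): k* = (0.54·1.33/0.09)^(1/0.79) ≈ 13.8604, y* = 1.33·13.8604^0.21 ≈ 2.3101, c* = (1−0.54)·2.3101 ≈ 1.0626.
Setting f'(k) = n+δ gives 0.21·1.33·k^(0.21−1) = 0.09, hence k_gold = (0.21·1.33/0.09)^(1/0.79) ≈ 4.1934.
y_gold = 1.33·4.1934^0.21 ≈ 1.7972, c_gold = y_gold − 0.09·k_gold ≈ 1.4198.
Gain: Δc = 1.4198 − 1.0626 ≈ 0.3571.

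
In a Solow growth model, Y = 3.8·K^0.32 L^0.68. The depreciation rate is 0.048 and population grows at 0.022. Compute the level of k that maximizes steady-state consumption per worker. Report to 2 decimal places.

k_gold ≈ 66.57

Capital per worker breaks even when investment replaces (n + δ)·k; here n + δ = 0.07.
Setting f'(k) = n+δ gives 0.32·3.8·k^(0.32−1) = 0.07, hence k_gold = (0.32·3.8/0.07)^(1/0.68) ≈ 66.5714.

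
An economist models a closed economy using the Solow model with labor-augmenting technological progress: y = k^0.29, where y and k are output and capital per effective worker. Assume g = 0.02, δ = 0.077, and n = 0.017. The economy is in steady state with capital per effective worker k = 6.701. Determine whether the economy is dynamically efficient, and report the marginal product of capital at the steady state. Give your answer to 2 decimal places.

n + g + δ = 0.017 + 0.02 + 0.077 = 0.114.
MPK = 0.29·k^(0.29−1) = 0.29·6.701^(-0.71) ≈ 0.0751.
MPK < 0.114, so the economy is dynamically inefficient (over-saving).

dynamically inefficient; MPK ≈ 0.08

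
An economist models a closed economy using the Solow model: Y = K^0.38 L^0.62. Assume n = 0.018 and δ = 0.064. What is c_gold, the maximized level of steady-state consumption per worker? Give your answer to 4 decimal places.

c_gold ≈ 1.5870

n + δ = 0.018 + 0.064 = 0.082.
Golden rule sets MPK = n+δ: 0.38·k^(0.38−1) = 0.082, so k_gold = (0.38/0.082)^(1/0.62) ≈ 11.8616.
y_gold = 11.8616^0.38 ≈ 2.5596.
c_gold = y_gold − (n+δ)·k_gold = 2.5596 − 0.082·11.8616 ≈ 1.5870.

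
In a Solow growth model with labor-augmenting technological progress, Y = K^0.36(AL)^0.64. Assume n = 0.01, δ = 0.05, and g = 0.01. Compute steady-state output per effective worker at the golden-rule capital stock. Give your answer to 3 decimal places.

The effective depreciation rate is n + g + δ = 0.01 + 0.01 + 0.05 = 0.07.
Golden rule sets MPK = n+g+δ: 0.36·k^(0.36−1) = 0.07, so k_gold = (0.36/0.07)^(1/0.64) ≈ 12.9198.
Output: y_gold = k_gold^0.36 = 12.9198^0.36 ≈ 2.5122.

y_gold ≈ 2.512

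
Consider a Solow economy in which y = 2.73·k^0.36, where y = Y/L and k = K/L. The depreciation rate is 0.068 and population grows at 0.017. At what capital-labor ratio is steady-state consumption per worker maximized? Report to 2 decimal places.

Capital per worker breaks even when investment replaces (n + δ)·k; here n + δ = 0.085.
Setting f'(k) = n+δ gives 0.36·2.73·k^(0.36−1) = 0.085, hence k_gold = (0.36·2.73/0.085)^(1/0.64) ≈ 45.8152.

k_gold ≈ 45.82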